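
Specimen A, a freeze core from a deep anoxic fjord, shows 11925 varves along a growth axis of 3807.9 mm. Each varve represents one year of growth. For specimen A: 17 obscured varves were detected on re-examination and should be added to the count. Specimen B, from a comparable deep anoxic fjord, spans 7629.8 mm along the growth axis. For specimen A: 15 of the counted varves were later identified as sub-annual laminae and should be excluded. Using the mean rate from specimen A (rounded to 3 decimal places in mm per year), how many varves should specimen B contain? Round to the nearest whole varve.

Specimen A: true varve count = 11925 − 15 + 17 = 11927.
A: Mean rate = 3807.9 mm / 11927 years ≈ 0.319 mm per year.
Specimen B: 7629.8 mm / 0.319 mm per year = 23917.87 years ≈ 23918 varves.

23918 varves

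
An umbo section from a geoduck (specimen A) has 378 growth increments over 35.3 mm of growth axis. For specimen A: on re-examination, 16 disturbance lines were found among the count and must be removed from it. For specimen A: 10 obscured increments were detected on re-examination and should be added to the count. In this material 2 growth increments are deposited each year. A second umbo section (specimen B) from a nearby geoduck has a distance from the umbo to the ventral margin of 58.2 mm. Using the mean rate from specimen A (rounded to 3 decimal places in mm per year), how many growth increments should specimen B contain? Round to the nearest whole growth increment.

613 growth increments

Specimen A: true growth increment count = 378 − 16 + 10 = 372.
Specimen A: with 2 growth increments per year, 372 / 2 = 186 years.
A: 35.3 mm over 186 years gives 35.3 / 186 ≈ 0.190 mm/yr.
For B, 58.2 / 0.190 = 306.32 years; at 2 growth increments per year that is 306.32 × 2 ≈ 613 growth increments.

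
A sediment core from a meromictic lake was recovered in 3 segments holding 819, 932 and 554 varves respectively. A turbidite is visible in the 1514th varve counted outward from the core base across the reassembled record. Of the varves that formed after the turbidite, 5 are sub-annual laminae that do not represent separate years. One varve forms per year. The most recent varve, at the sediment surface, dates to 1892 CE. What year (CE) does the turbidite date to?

1106 CE

Total varves = 819 + 932 + 554 = 2305.
The turbidite sits at varve 1514 from the core base, so 2305 − 1514 = 791 varves formed after it.
Excluding 5 false varves: 791 − 5 = 786.
The varve at the sediment surface is 1892 CE, so the turbidite dates to 1892 − 786 = 1106 CE.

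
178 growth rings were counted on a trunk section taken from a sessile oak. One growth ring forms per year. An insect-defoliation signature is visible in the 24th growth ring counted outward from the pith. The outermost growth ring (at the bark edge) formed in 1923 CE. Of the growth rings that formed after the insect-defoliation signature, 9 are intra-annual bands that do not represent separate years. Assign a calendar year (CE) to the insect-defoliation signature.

1778 CE

178 − 24 = 154 growth rings lie beyond the insect-defoliation signature toward the bark edge.
154 − 9 false = 145 true growth rings after the insect-defoliation signature.
Counting back 145 years from 1923 CE places the insect-defoliation signature in 1923 − 145 = 1778 CE.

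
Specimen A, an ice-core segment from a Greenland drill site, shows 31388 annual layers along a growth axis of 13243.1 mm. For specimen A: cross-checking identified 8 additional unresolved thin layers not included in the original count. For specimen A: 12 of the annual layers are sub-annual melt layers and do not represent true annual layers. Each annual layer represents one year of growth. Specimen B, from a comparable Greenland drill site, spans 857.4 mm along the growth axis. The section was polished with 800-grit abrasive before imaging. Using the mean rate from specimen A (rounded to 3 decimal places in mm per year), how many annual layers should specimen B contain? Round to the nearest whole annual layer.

Specimen A: correcting the raw count gives 31388 − 12 + 8 = 31384 true annual layers.
A: 13243.1 mm over 31384 years gives 13243.1 / 31384 ≈ 0.422 mm/year.
Specimen B: 857.4 mm / 0.422 mm per year = 2031.75 years ≈ 2032 annual layers.

2032 annual layers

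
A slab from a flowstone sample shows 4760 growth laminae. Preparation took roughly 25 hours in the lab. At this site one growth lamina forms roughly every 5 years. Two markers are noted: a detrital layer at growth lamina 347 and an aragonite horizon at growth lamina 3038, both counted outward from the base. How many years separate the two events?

Separation: 3038 − 347 = 2691 growth laminae.
2691 growth laminae at 5 years each span 2691 × 5 = 13455 years.

13455 years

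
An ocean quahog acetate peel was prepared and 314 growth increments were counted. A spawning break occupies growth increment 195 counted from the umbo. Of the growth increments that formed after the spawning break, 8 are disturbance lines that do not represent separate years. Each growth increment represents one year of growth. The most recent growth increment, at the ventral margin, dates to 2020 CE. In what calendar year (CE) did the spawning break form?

314 − 195 = 119 growth increments lie beyond the spawning break toward the ventral margin.
Removing the 8 false growth increments leaves 119 − 8 = 111 true growth increments beyond the spawning break.
The growth increment at the ventral margin is 2020 CE, so the spawning break dates to 2020 − 111 = 1909 CE.

1909 CE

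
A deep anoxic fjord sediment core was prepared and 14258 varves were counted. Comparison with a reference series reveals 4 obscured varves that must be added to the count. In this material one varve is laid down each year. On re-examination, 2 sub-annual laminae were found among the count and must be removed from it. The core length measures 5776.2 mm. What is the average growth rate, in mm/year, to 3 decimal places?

After corrections the count is 14258 − 2 + 4 = 14260 varves.
Extension rate ≈ 5776.2 / 14260 = 0.405 mm/year.

0.405 mm/year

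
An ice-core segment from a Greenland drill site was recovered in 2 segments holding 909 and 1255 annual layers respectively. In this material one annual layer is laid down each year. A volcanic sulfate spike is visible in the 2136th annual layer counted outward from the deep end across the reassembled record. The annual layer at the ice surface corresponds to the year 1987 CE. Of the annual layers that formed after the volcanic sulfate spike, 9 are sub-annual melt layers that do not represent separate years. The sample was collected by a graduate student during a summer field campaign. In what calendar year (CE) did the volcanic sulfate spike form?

Total annual layers = 909 + 1255 = 2164.
The volcanic sulfate spike sits at annual layer 2136 from the deep end, so 2164 − 2136 = 28 annual layers formed after it.
Removing the 9 false annual layers leaves 28 − 9 = 19 true annual layers beyond the volcanic sulfate spike.
The annual layer at the ice surface is 1987 CE, so the volcanic sulfate spike dates to 1987 − 19 = 1968 CE.

1968 CE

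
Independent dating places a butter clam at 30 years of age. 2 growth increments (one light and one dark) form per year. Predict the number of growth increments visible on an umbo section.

30 years at 2 growth increments per year gives 30 × 2 = 60 growth increments.
So 60 growth increments should be present.

60 growth increments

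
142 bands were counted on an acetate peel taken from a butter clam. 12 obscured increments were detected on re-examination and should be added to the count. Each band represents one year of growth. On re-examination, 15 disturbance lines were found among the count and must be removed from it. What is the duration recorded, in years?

139 years

Correcting the raw count gives 142 − 15 + 12 = 139 true bands.
With a one-to-one band periodicity this is 139 years.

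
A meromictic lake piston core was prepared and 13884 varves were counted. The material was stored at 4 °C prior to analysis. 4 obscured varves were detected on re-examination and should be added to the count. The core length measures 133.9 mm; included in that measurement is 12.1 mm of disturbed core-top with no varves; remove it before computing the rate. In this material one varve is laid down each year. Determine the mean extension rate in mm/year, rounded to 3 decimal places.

After corrections the count is 13884 + 4 = 13888 varves.
The growth record spans 133.9 − 12.1 = 121.8 mm.
Mean rate = 121.8 mm / 13888 years ≈ 0.009 mm/year.

0.009 mm/year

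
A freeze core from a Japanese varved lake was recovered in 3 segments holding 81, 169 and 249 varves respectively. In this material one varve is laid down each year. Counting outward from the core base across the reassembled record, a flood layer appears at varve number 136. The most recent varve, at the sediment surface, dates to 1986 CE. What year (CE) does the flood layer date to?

1623 CE

Total varves = 81 + 169 + 249 = 499.
The flood layer sits at varve 136 from the core base, so 499 − 136 = 363 varves formed after it.
The varve at the sediment surface is 1986 CE, so the flood layer dates to 1986 − 363 = 1623 CE.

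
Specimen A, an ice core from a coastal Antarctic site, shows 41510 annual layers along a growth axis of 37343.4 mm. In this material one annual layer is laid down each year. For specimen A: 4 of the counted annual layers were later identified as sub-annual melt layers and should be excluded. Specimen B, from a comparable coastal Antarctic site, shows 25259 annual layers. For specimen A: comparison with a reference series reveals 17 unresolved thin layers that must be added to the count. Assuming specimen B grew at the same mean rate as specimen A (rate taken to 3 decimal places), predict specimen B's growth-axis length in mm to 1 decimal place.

22707.8 mm

Specimen A: after corrections the count is 41510 − 4 + 17 = 41523 annual layers.
A: Mean rate = 37343.4 mm / 41523 years ≈ 0.899 mm/year.
B's length ≈ 0.899 × 25259 = 22707.8 mm.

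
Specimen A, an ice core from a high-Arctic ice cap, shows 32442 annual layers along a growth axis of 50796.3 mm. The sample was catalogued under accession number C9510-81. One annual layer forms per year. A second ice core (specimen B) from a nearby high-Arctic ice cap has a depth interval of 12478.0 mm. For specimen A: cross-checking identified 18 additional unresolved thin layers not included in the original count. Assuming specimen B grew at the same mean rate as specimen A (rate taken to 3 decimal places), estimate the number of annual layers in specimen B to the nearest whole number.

7973 annual layers

Specimen A: after corrections the count is 32442 + 18 = 32460 annual layers.
A: 50796.3 mm over 32460 years gives 50796.3 / 32460 ≈ 1.565 mm/year.
Specimen B: 12478.0 mm / 1.565 mm per year = 7973.16 years ≈ 7973 annual layers.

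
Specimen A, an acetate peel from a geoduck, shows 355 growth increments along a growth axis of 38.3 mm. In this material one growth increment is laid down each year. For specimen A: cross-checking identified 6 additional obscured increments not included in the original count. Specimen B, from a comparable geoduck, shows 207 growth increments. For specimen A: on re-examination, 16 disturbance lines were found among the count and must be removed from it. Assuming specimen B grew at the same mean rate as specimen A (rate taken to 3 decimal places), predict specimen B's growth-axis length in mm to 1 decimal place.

Specimen A: true growth increment count = 355 − 16 + 6 = 345.
A: Extension rate ≈ 38.3 / 345 = 0.111 mm/yr.
For B, 0.111 mm/year × 207 years = 23.0 mm.

23.0 mm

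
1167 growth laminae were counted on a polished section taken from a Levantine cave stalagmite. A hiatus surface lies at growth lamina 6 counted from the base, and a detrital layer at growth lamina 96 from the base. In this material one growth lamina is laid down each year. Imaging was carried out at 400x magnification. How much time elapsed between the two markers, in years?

The two markers are separated by 96 − 6 = 90 growth laminae.
One growth lamina per year makes the interval 90 years.

90 yr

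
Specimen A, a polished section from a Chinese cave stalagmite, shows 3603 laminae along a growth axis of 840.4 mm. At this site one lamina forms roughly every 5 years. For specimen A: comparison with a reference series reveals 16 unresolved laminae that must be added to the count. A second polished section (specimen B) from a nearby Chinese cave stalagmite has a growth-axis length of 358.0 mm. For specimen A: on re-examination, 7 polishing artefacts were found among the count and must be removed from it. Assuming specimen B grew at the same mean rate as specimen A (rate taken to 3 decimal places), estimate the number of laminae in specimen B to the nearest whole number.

Specimen A: adjusted count: 3603 − 7 + 16 = 3612 laminae.
Specimen A: at 5 years per lamina, 3612 × 5 = 18060 years.
A: 840.4 mm over 18060 years gives 840.4 / 18060 ≈ 0.047 mm/year.
B spans 358.0 / 0.047 = 7617.02 years; at 5 years per lamina that is 7617.02 / 5 ≈ 1523 laminae.

1523 laminae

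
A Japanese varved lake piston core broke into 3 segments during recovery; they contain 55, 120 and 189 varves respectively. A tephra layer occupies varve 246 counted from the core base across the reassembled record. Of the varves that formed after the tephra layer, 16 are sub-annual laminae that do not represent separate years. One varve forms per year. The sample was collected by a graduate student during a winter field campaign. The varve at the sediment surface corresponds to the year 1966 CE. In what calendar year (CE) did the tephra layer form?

Total varves = 55 + 120 + 189 = 364.
The tephra layer sits at varve 246 from the core base, so 364 − 246 = 118 varves formed after it.
118 − 16 false = 102 true varves after the tephra layer.
Counting back 102 years from 1966 CE places the tephra layer in 1966 − 102 = 1864 CE.

1864 CE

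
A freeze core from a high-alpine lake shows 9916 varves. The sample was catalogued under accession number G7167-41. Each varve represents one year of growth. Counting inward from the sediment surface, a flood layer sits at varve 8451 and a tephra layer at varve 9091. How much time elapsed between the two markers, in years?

640 years

9091 − 8451 = 640 varves lie between the two events.
At one varve per year, 640 years elapsed between them.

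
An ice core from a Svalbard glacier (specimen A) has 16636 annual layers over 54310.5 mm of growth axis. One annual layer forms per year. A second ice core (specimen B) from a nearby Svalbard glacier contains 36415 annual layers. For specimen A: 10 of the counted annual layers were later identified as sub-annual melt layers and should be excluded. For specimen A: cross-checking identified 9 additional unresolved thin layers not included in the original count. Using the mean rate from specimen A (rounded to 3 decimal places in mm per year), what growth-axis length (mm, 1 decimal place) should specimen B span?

Specimen A: adjusted count: 16636 − 10 + 9 = 16635 annual layers.
A: Mean rate = 54310.5 mm / 16635 years ≈ 3.265 mm/yr.
B's length ≈ 3.265 × 36415 = 118895.0 mm.

118895.0 mm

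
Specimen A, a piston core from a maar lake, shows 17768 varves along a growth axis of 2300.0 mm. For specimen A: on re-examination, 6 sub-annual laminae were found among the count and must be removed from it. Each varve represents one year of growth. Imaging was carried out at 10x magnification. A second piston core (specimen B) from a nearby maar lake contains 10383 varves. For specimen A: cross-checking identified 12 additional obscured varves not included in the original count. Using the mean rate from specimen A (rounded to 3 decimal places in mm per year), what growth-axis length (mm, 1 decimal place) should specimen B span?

1339.4 mm

Specimen A: after corrections the count is 17768 − 6 + 12 = 17774 varves.
A: Mean rate = 2300.0 mm / 17774 years ≈ 0.129 mm/yr.
For B, 0.129 mm/year × 10383 years = 1339.4 mm.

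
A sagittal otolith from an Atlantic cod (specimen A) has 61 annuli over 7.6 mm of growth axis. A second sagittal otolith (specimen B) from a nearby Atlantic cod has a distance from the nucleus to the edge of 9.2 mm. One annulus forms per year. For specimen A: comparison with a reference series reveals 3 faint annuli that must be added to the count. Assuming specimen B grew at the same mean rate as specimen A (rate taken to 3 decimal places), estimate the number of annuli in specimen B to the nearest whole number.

Specimen A: after corrections the count is 61 + 3 = 64 annuli.
A: Mean rate = 7.6 mm / 64 years ≈ 0.119 mm per year.
Specimen B: 9.2 mm / 0.119 mm per year = 77.31 years ≈ 77 annuli.

77 annuli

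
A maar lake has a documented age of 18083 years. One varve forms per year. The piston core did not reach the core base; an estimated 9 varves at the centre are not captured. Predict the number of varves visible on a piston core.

At one varve per year, 18083 years correspond to 18083 varves.
Less the 9 uncaptured varves: 18083 − 9 = 18074.

18074 varves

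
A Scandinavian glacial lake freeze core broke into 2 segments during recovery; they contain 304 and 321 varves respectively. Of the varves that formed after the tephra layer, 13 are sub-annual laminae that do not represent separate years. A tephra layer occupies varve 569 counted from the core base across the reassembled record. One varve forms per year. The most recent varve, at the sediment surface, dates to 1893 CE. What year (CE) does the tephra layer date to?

1850 CE

Total varves = 304 + 321 = 625.
Between varve 569 and the sediment surface there are 625 − 569 = 56 varves.
Removing the 13 false varves leaves 56 − 13 = 43 true varves beyond the tephra layer.
1893 − 43 = 1850 CE.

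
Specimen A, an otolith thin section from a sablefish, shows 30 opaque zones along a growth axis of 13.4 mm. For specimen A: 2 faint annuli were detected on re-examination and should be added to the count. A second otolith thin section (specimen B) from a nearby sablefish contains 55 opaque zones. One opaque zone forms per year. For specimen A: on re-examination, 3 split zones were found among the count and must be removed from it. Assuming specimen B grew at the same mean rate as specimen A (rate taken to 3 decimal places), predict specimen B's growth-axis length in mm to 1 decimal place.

Specimen A: true opaque zone count = 30 − 3 + 2 = 29.
A: Extension rate ≈ 13.4 / 29 = 0.462 mm/year.
B's length ≈ 0.462 × 55 = 25.4 mm.

25.4 mm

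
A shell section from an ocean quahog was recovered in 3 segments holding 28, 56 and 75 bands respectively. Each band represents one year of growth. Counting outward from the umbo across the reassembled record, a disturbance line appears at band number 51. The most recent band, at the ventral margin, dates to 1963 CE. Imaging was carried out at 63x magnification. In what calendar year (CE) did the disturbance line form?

Total bands = 28 + 56 + 75 = 159.
The disturbance line sits at band 51 from the umbo, so 159 − 51 = 108 bands formed after it.
1963 − 108 = 1855 CE.

1855 CE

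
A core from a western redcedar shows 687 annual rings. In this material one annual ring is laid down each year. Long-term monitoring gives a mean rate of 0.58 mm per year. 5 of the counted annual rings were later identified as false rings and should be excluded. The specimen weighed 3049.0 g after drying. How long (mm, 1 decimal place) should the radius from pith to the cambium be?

Adjusted count: 687 − 5 = 682 annual rings.
Length ≈ 0.58 × 682 = 395.6 mm.

395.6 mm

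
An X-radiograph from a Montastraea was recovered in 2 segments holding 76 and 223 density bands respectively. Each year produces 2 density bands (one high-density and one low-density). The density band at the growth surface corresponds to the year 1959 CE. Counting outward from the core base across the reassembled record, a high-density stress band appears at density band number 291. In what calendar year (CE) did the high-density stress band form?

1955 CE

Total density bands = 76 + 223 = 299.
299 − 291 = 8 density bands lie beyond the high-density stress band toward the growth surface.
With 2 density bands per year, 8 / 2 = 4 years.
Counting back 4 years from 1959 CE places the high-density stress band in 1959 − 4 = 1955 CE.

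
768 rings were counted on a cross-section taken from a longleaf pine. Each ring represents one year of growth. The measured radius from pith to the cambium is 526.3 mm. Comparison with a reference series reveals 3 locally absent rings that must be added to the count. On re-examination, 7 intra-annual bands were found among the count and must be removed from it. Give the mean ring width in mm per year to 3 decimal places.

After corrections the count is 768 − 7 + 3 = 764 rings.
526.3 mm over 764 years gives 526.3 / 764 ≈ 0.689 mm per year.

0.689 mm per year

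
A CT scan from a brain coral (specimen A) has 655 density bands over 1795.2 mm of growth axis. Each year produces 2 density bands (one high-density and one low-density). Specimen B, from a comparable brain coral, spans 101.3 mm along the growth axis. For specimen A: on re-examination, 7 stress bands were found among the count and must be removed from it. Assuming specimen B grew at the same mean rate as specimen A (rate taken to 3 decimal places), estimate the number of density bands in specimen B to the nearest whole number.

37 density bands

Specimen A: correcting the raw count gives 655 − 7 = 648 true density bands.
Specimen A: dividing by 2 density bands per year: 648 / 2 = 324 years.
A: Mean rate = 1795.2 mm / 324 years ≈ 5.541 mm per year.
For B, 101.3 / 5.541 = 18.28 years; at 2 density bands per year that is 18.28 × 2 ≈ 37 density bands.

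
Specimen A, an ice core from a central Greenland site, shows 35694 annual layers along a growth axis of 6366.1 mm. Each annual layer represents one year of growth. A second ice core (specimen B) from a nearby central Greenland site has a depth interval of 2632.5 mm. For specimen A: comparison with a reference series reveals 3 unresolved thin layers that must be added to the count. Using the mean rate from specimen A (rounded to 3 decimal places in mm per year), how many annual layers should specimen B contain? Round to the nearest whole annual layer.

14789 annual layers

Specimen A: adjusted count: 35694 + 3 = 35697 annual layers.
A: Mean rate = 6366.1 mm / 35697 years ≈ 0.178 mm/year.
B spans 2632.5 / 0.178 = 14789.33 years ≈ 14789 annual layers.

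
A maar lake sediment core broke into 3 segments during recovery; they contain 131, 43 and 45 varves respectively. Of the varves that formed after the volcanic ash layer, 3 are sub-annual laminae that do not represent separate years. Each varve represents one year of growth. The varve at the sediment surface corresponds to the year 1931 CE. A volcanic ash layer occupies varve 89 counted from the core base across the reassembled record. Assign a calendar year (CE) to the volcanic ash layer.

Total varves = 131 + 43 + 45 = 219.
219 − 89 = 130 varves lie beyond the volcanic ash layer toward the sediment surface.
130 − 3 false = 127 true varves after the volcanic ash layer.
Counting back 127 years from 1931 CE places the volcanic ash layer in 1931 − 127 = 1804 CE.

1804 CE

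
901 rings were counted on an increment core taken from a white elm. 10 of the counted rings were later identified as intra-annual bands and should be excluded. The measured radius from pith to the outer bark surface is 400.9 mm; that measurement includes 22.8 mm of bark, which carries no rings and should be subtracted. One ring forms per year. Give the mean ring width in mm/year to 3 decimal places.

0.424 mm/year

Correcting the raw count gives 901 − 10 = 891 true rings.
The growth record spans 400.9 − 22.8 = 378.1 mm.
Extension rate ≈ 378.1 / 891 = 0.424 mm/year.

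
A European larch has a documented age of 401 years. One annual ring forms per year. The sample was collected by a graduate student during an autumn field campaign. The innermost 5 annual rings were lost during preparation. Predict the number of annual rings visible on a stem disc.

Expected annual rings over 401 years: 401.
Subtracting the 5 annual rings not captured gives 401 − 5 = 396 annual rings in the record.

396 annual rings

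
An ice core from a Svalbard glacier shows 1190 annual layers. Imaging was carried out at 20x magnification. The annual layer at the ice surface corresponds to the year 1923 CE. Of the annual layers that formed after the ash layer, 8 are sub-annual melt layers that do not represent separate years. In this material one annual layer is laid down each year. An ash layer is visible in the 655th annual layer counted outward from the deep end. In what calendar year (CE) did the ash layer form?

Between annual layer 655 and the ice surface there are 1190 − 655 = 535 annual layers.
Removing the 8 false annual layers leaves 535 − 8 = 527 true annual layers beyond the ash layer.
1923 − 527 = 1396 CE.

1396 CE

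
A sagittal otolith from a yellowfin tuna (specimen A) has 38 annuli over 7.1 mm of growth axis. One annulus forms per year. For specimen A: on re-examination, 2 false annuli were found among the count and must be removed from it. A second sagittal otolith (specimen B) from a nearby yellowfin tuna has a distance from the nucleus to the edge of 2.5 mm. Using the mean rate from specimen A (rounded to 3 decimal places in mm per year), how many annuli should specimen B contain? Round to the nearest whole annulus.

13 annuli

Specimen A: adjusted count: 38 − 2 = 36 annuli.
A: Extension rate ≈ 7.1 / 36 = 0.197 mm per year.
Specimen B: 2.5 mm / 0.197 mm per year = 12.69 years ≈ 13 annuli.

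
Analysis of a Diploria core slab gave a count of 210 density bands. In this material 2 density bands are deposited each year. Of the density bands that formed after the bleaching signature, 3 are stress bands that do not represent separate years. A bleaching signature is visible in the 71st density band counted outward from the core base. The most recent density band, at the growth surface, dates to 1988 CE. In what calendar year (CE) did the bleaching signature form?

Between density band 71 and the growth surface there are 210 − 71 = 139 density bands.
Excluding 3 false density bands: 139 − 3 = 136.
With 2 density bands per year, 136 / 2 = 68 years.
The density band at the growth surface is 1988 CE, so the bleaching signature dates to 1988 − 68 = 1920 CE.

1920 CE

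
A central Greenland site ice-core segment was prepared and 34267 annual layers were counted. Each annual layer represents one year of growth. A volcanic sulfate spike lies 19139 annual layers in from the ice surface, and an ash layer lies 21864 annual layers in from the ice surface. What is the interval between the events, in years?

2725 years

21864 − 19139 = 2725 annual layers lie between the two events.
That is 2725 years at one annual layer per year.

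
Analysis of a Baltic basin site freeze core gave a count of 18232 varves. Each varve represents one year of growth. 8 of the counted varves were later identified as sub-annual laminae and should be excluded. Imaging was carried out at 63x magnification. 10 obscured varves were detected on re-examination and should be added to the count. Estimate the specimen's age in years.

After corrections the count is 18232 − 8 + 10 = 18234 varves.
One varve per year makes the duration 18234 years.

18234 yr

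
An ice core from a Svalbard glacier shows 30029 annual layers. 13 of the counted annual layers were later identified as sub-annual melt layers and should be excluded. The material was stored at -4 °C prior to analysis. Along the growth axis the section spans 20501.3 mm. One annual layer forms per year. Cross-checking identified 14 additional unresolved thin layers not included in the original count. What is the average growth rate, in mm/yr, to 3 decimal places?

0.683 mm/yr

Correcting the raw count gives 30029 − 13 + 14 = 30030 true annual layers.
Mean rate = 20501.3 mm / 30030 years ≈ 0.683 mm/yr.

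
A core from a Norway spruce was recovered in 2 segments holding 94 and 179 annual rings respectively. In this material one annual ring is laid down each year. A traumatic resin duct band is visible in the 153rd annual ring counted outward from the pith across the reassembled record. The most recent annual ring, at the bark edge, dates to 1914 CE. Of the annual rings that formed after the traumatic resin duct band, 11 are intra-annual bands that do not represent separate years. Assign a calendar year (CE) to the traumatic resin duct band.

1805 CE

Total annual rings = 94 + 179 = 273.
The traumatic resin duct band sits at annual ring 153 from the pith, so 273 − 153 = 120 annual rings formed after it.
Excluding 11 false annual rings: 120 − 11 = 109.
The annual ring at the bark edge is 1914 CE, so the traumatic resin duct band dates to 1914 − 109 = 1805 CE.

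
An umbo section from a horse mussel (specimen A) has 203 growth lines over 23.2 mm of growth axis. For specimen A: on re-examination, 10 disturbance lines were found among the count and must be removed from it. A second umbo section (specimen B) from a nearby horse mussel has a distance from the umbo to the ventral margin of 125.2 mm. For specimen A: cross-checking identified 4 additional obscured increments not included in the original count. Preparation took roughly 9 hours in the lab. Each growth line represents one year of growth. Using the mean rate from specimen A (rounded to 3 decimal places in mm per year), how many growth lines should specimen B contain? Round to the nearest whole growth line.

Specimen A: true growth line count = 203 − 10 + 4 = 197.
A: 23.2 mm over 197 years gives 23.2 / 197 ≈ 0.118 mm/yr.
B spans 125.2 / 0.118 = 1061.02 years ≈ 1061 growth lines.

1061 growth lines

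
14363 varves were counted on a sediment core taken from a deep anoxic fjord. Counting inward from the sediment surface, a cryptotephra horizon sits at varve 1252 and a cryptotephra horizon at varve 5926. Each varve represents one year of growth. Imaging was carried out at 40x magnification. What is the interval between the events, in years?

4674 years

Separation: 5926 − 1252 = 4674 varves.
That is 4674 years at one varve per year.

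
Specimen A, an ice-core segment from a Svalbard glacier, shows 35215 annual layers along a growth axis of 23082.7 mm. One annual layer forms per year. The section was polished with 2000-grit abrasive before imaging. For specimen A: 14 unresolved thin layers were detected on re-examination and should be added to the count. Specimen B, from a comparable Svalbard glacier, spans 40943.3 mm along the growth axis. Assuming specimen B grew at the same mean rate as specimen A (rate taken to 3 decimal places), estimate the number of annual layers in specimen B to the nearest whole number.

62509 annual layers

Specimen A: true annual layer count = 35215 + 14 = 35229.
A: Mean rate = 23082.7 mm / 35229 years ≈ 0.655 mm/year.
For B, 40943.3 / 0.655 = 62508.85 years ≈ 62509 annual layers.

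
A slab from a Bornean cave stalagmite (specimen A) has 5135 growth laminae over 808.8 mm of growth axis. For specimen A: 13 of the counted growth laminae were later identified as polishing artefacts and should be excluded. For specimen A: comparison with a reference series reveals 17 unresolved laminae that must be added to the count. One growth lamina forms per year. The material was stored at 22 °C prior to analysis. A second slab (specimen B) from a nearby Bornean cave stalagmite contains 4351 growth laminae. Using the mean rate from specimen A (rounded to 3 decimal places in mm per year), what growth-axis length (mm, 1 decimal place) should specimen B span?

683.1 mm

Specimen A: correcting the raw count gives 5135 − 13 + 17 = 5139 true growth laminae.
A: Mean rate = 808.8 mm / 5139 years ≈ 0.157 mm per year.
For B, 0.157 mm/year × 4351 years = 683.1 mm.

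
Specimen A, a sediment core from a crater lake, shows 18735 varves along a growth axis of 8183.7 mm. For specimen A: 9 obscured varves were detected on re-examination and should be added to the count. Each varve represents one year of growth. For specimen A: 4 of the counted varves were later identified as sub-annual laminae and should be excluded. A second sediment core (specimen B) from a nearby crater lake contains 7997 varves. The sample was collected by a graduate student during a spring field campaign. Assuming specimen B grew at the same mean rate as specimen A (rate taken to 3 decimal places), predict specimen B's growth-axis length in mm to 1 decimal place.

Specimen A: after corrections the count is 18735 − 4 + 9 = 18740 varves.
A: Mean rate = 8183.7 mm / 18740 years ≈ 0.437 mm/yr.
Length of B = 0.437 × 7997 = 3494.7 mm.

3494.7 mm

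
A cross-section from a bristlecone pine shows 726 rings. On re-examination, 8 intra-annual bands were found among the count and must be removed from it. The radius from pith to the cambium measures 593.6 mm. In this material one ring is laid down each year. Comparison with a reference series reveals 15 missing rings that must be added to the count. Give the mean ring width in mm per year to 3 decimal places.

Correcting the raw count gives 726 − 8 + 15 = 733 true rings.
593.6 mm over 733 years gives 593.6 / 733 ≈ 0.810 mm per year.

0.810 mm per year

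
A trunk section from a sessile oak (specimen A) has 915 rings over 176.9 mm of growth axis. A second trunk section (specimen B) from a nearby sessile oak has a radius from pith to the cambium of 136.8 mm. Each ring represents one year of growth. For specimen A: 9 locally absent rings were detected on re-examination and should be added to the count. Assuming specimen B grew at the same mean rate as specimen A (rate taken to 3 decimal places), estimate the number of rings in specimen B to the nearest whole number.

Specimen A: true ring count = 915 + 9 = 924.
A: Extension rate ≈ 176.9 / 924 = 0.191 mm/year.
B spans 136.8 / 0.191 = 716.23 years ≈ 716 rings.

716 rings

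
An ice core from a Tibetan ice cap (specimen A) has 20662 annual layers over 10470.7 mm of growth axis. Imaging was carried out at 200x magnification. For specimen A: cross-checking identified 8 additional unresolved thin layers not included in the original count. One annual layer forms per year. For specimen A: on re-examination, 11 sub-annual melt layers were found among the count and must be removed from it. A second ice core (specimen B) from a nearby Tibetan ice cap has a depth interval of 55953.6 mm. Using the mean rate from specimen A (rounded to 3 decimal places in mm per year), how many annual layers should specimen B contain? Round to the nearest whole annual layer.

110362 annual layers

Specimen A: correcting the raw count gives 20662 − 11 + 8 = 20659 true annual layers.
A: 10470.7 mm over 20659 years gives 10470.7 / 20659 ≈ 0.507 mm/yr.
Specimen B: 55953.6 mm / 0.507 mm per year = 110362.13 years ≈ 110362 annual layers.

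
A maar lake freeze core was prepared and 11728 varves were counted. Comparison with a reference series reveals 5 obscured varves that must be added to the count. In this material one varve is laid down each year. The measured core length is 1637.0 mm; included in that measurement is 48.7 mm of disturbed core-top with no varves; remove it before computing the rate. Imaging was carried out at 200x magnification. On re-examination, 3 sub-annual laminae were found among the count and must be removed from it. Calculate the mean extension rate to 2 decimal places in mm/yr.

0.14 mm/yr

Correcting the raw count gives 11728 − 3 + 5 = 11730 true varves.
Net length = 1637.0 − 48.7 = 1588.3 mm.
Mean rate = 1588.3 mm / 11730 years ≈ 0.14 mm/yr.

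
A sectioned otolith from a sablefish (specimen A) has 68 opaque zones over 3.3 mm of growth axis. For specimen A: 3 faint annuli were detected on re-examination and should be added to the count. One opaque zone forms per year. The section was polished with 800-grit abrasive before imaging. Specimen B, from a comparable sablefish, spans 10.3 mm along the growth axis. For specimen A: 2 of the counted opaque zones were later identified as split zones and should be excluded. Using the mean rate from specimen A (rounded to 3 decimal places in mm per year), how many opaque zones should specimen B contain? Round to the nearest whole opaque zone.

Specimen A: after corrections the count is 68 − 2 + 3 = 69 opaque zones.
A: Mean rate = 3.3 mm / 69 years ≈ 0.048 mm per year.
B spans 10.3 / 0.048 = 214.58 years ≈ 215 opaque zones.

215 opaque zones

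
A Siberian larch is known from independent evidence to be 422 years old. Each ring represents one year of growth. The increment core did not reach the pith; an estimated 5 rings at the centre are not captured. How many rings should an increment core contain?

Expected rings over 422 years: 422.
422 − 5 missed = 417 rings expected in the prepared section.

417 rings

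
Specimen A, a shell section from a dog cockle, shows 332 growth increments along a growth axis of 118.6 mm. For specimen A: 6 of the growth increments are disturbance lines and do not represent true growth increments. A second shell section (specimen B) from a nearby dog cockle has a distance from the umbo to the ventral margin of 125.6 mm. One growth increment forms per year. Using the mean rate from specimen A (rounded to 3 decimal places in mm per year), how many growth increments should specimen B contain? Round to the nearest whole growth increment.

345 growth increments

Specimen A: true growth increment count = 332 − 6 = 326.
A: 118.6 mm over 326 years gives 118.6 / 326 ≈ 0.364 mm per year.
B spans 125.6 / 0.364 = 345.05 years ≈ 345 growth increments.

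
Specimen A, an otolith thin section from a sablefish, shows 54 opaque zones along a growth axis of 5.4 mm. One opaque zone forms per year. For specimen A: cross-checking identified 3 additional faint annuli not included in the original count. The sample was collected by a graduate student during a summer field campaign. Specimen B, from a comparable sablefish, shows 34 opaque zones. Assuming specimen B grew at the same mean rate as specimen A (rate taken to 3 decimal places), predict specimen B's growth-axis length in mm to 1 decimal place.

3.2 mm

Specimen A: correcting the raw count gives 54 + 3 = 57 true opaque zones.
A: 5.4 mm over 57 years gives 5.4 / 57 ≈ 0.095 mm per year.
Length of B = 0.095 × 34 = 3.2 mm.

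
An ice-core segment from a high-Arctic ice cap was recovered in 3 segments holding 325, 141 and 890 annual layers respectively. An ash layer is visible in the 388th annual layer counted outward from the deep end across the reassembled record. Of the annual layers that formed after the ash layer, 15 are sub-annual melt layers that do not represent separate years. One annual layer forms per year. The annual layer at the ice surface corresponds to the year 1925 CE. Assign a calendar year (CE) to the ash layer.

972 CE

Total annual layers = 325 + 141 + 890 = 1356.
Between annual layer 388 and the ice surface there are 1356 − 388 = 968 annual layers.
Removing the 15 false annual layers leaves 968 − 15 = 953 true annual layers beyond the ash layer.
1925 − 953 = 972 CE.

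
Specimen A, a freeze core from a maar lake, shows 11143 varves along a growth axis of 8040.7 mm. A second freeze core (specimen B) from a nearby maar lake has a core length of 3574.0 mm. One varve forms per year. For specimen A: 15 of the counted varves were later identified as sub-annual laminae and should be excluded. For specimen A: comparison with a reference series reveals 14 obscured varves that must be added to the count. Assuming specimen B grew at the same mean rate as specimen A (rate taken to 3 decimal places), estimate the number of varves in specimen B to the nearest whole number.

4950 varves

Specimen A: correcting the raw count gives 11143 − 15 + 14 = 11142 true varves.
A: Extension rate ≈ 8040.7 / 11142 = 0.722 mm per year.
For B, 3574.0 / 0.722 = 4950.14 years ≈ 4950 varves.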